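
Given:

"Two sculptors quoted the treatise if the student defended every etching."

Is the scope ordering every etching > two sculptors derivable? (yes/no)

The target quantifier *every etching* is part of the adjunct clause *if the student defended every etching*.
Since the clause is an adjunct (not a complement), the Adjunct Condition blocks QR across its edge.
The inverse ordering *every etching* > *two sculptors* is therefore underivable.

No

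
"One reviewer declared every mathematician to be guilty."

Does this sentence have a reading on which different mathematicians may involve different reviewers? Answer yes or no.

Yes

The described interpretation is the *every mathematician* > *one reviewer* scoping.
*every mathematician* is an ECM subject; ECM complements are not islands, and the embedded quantifier may take matrix scope.
QR within a single clause is free, so the lower quantifier may take scope over the higher one.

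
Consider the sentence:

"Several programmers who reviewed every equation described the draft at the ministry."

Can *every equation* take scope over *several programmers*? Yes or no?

No

*every equation* is embedded in the relative clause *who reviewed every equation*.
Quantifiers inside a relative clause are trapped there; the RC boundary blocks QR.
There is no licit LF on which *every equation* c-commands *several programmers*.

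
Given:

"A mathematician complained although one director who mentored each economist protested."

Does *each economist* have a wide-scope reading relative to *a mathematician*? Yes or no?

The target quantifier *each economist* is part of the relative clause *who mentored each economist*, which is itself inside the adjunct *although one director who mentored each economist protested*.
Two island boundaries intervene — the relative clause and the adjunct. Either alone would block QR.
The inverse ordering *each economist* > *a mathematician* is therefore underivable.

No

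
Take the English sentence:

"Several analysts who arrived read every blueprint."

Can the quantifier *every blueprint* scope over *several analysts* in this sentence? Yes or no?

*every blueprint* sits in the matrix clause, not in the relative clause on *several analysts*.
Nothing blocks QR of the lower DP to a position above the higher one, so inverse scope is available.
So *every blueprint* > *several analysts* is among the available readings.

Yes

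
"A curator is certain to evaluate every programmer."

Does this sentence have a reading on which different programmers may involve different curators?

Yes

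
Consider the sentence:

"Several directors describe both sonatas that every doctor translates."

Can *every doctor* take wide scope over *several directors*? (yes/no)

*every doctor* occurs within the relative clause *that every doctor translates* modifying *both sonatas*.
Relative clauses block scope extraction: QR cannot target a position outside the modified NP.
So the wide-scope reading for *every doctor* is blocked.

No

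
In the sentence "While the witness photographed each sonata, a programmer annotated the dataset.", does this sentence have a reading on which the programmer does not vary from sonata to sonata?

Yes

The described interpretation is the *a programmer* > *each sonata* scoping.
*a programmer* is a matrix-clause argument and can take scope within the matrix clause over the constituent containing *each sonata*, so *a programmer* > *each sonata* needs no island-crossing movement and is available.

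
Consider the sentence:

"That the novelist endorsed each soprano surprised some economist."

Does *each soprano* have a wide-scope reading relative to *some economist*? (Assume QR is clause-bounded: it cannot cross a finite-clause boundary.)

No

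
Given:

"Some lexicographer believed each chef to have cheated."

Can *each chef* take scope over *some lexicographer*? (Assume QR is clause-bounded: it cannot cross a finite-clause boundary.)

*each chef* is the subject of an ECM infinitive — the infinitival complement of an ECM verb is not a scope island, so *each chef* can raise into the matrix clause.
No island intervenes, so both surface and inverse scope are derivable.
The sentence is scopally ambiguous between *some lexicographer* > *each chef* and *each chef* > *some lexicographer*.

Yes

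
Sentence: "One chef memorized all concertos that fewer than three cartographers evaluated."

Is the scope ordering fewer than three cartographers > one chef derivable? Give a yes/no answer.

*fewer than three cartographers* sits inside the relative clause *that fewer than three cartographers evaluated* modifying *all concertos*.
A relative clause is a scope island — quantifier raising cannot cross its boundary.
So the wide-scope reading for *fewer than three cartographers* is blocked.
(Only the surface reading survives: one fixed chef with respect to all the relevant cartographers.)

No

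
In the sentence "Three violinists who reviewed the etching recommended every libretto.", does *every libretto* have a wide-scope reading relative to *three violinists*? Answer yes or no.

The RC *who reviewed the etching* is an island, but *every libretto* is not inside it — it is the matrix object, a clausemate of *three violinists*.
Since no island is crossed, the inverse ordering is licensed alongside surface scope.

Yes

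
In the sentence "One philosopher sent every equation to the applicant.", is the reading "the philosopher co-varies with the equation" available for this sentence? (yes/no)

Yes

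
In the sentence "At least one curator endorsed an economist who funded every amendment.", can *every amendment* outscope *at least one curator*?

*every amendment* sits inside the relative clause *who funded every amendment* modifying *an economist*.
The relative clause forms an island for QR, so the quantifier is confined to the head noun's restrictor.
So the wide-scope reading for *every amendment* is blocked.
(Only the surface reading survives: one fixed curator with respect to all the relevant amendments.)

No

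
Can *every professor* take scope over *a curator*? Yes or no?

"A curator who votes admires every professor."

Yes

*every professor* is a matrix argument; only *a curator* is modified by the relative clause *who votes*, so the RC island is irrelevant to the target quantifier.
QR within a single clause is free, so the lower quantifier may take scope over the higher one.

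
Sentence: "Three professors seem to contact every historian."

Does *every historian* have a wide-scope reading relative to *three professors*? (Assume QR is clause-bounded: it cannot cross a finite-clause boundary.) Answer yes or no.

*every historian* is the object of the infinitival complement of a raising predicate; raising infinitives are transparent for QR, so the two DPs are in effect clausemates.
Clause-internal QR can adjoin the lower DP above the subject, yielding the inverse reading.
The sentence is scopally ambiguous between *three professors* > *every historian* and *every historian* > *three professors*.

Yes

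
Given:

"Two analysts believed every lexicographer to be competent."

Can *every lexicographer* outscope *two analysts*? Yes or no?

Yes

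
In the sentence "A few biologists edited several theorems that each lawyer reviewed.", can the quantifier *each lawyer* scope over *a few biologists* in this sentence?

Structurally, *each lawyer* is inside the relative clause *that each lawyer reviewed* modifying *several theorems*.
QR out of a relative clause is ruled out by the relative-clause island constraint.
The inverse ordering *each lawyer* > *a few biologists* is therefore underivable.

No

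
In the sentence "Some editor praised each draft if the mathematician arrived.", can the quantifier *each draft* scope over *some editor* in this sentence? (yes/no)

The adjunct island is irrelevant here — *each draft* and *some editor* are both in the matrix clause.
Nothing blocks QR of the lower DP to a position above the higher one, so inverse scope is available.

Yes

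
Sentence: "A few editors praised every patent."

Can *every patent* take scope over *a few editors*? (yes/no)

*every patent* and *a few editors* are in the same minimal clause.
Clause-internal QR can adjoin the lower DP above the subject, yielding the inverse reading.

Yes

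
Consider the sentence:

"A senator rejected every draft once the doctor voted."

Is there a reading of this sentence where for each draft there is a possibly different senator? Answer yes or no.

The described interpretation is the *every draft* > *a senator* scoping.
*every draft* is a matrix argument; the adjunct is an island but the target quantifier is outside it.
Nothing blocks QR of the lower DP to a position above the higher one, so inverse scope is available.

Yes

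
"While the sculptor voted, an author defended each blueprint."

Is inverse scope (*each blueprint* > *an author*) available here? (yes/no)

Yes

Although there is an adjunct clause, *each blueprint* is in the main clause, not inside the adjunct.
Nothing blocks QR of the lower DP to a position above the higher one, so inverse scope is available.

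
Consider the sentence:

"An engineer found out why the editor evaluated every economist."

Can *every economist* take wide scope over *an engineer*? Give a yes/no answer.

No

Structurally, *every economist* is inside the embedded question *why the editor evaluated every economist*.
An indirect question is a wh-island; the filled [Spec,CP] blocks QR across the CP edge.
There is no licit LF on which *every economist* c-commands *an engineer*.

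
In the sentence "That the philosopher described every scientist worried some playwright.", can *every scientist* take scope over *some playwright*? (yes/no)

No

*every scientist* occurs within the sentential subject *that the philosopher described every scientist*.
Sentential subjects are islands: a quantifier inside the subject clause cannot raise over the matrix predicate.
There is no licit LF on which *every scientist* c-commands *some playwright*.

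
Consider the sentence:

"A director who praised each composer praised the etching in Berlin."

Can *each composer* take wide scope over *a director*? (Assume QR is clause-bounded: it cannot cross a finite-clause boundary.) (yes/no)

The target quantifier *each composer* is part of the relative clause *who praised each composer*.
QR out of a relative clause is ruled out by the relative-clause island constraint.
So *each composer* cannot raise high enough to outscope *a director*; only the surface ordering *a director* > *each composer* is available.

No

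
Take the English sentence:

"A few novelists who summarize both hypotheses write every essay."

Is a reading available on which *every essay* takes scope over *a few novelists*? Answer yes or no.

Yes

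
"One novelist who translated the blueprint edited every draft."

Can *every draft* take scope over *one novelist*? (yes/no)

Yes

The relative clause *who translated the blueprint* modifies *one novelist*, but *every draft* is not inside that relative clause — it is an argument of the matrix verb.
QR within a single clause is free, so the lower quantifier may take scope over the higher one.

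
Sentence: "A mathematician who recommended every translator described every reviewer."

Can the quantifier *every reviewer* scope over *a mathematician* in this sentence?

The relative clause *who recommended every translator* modifies *a mathematician*, but *every reviewer* is not inside that relative clause — it is an argument of the matrix verb.
Ordinary QR to a clause-peripheral position gives the wide-scope LF for the lower DP.
The sentence is scopally ambiguous between *a mathematician* > *every reviewer* and *every reviewer* > *a mathematician*.

Yes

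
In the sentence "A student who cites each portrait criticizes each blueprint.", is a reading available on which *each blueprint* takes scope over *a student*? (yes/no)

Yes

Although the sentence contains a relative clause (*who cites each portrait*), *each blueprint* is outside it, in the matrix VP.
No island intervenes, so both surface and inverse scope are derivable.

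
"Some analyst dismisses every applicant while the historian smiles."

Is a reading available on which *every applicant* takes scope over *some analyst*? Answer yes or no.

Yes

The adjunct clause does not contain *every applicant*, which is the matrix object.
Ordinary QR to a clause-peripheral position gives the wide-scope LF for the lower DP.
So *every applicant* > *some analyst* is among the available readings.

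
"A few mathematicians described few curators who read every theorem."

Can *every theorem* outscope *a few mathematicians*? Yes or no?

The DP *every theorem* is contained in the relative clause *who read every theorem* modifying *few curators*.
The relative clause forms an island for QR, so the quantifier is confined to the head noun's restrictor.
So *every theorem* cannot raise to a position above *a few mathematicians*.

No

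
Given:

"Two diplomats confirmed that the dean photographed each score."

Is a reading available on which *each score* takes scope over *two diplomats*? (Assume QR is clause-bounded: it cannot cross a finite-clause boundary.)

No

The DP *each score* is contained in the finite complement clause *that the dean photographed each score*.
Under clause-bounded QR, a quantifier in an embedded finite clause cannot raise into the matrix clause.
*each score* > *two diplomats* would require crossing that boundary, which is illicit.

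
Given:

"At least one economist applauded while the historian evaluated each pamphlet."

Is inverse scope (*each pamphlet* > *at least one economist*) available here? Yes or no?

The DP *each pamphlet* is contained in the adjunct clause *while the historian evaluated each pamphlet*.
The adjunct-island constraint bars QR out of an adverbial clause.
Hence only narrow scope for *each pamphlet* (under *at least one economist*) survives.
(Only the surface reading survives: one fixed economist with respect to all the relevant pamphlets.)

No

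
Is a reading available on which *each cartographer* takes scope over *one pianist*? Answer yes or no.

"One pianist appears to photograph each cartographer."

Yes

The matrix predicate is a raising verb, whose infinitival complement is not a scope island — *each cartographer* can QR into the matrix clause.
Since no island is crossed, the inverse ordering is licensed alongside surface scope.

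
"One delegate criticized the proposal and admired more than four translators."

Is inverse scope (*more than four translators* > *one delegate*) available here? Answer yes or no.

No

The DP *more than four translators* is contained in one conjunct of the coordinate structure (*admired more than four translators*).
Asymmetric QR out of one conjunct violates the Coordinate Structure Constraint.
There is no licit LF on which *more than four translators* c-commands *one delegate*.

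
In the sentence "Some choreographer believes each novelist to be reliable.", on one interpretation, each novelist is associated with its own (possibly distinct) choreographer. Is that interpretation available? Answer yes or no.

The paraphrase describes the scope ordering *each novelist* > *some choreographer*.
*each novelist* is an ECM subject; ECM complements are not islands, and the embedded quantifier may take matrix scope.
QR within a single clause is free, so the lower quantifier may take scope over the higher one.

Yes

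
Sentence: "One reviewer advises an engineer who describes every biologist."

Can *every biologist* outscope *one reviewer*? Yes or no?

*every biologist* sits inside the relative clause *who describes every biologist* modifying *an engineer*.
Quantifiers inside a relative clause are trapped there; the RC boundary blocks QR.
*every biologist* is confined to the island and cannot take scope over *one reviewer*.
(Only the surface reading survives: one fixed reviewer with respect to all the relevant biologists.)

No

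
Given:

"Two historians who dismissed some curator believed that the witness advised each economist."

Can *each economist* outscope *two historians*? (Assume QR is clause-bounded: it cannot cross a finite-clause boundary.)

*each economist* is embedded in the finite complement clause *that the witness advised each economist*.
Finite CP is the ceiling for QR here, by assumption.
So *each economist* cannot raise high enough to outscope *two historians*; only the surface ordering *two historians* > *each economist* is available.

No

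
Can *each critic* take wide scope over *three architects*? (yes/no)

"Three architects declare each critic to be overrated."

*each critic* is the subject of an ECM infinitive — the infinitival complement of an ECM verb is not a scope island, so *each critic* can raise into the matrix clause.
Clause-internal QR can adjoin the lower DP above the subject, yielding the inverse reading.

Yes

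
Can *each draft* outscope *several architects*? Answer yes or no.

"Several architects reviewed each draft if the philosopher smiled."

Neither queried DP is inside the adjunct, so the adjunct-island constraint does not apply.
Clause-internal QR can adjoin the lower DP above the subject, yielding the inverse reading.
Both orderings are possible: *several architects* > *each draft* and *each draft* > *several architects*.

Yes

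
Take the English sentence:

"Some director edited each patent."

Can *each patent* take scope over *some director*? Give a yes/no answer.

*some director* and *each patent* are co-arguments of the matrix verb, with nothing but a clause-internal boundary between them.
Ordinary QR to a clause-peripheral position gives the wide-scope LF for the lower DP.

Yes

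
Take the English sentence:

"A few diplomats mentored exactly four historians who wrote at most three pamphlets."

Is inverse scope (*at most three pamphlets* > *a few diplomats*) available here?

No

The target quantifier *at most three pamphlets* is part of the relative clause *who wrote at most three pamphlets* modifying *exactly four historians*.
A relative clause is a scope island — quantifier raising cannot cross its boundary.
So the wide-scope reading for *at most three pamphlets* is blocked.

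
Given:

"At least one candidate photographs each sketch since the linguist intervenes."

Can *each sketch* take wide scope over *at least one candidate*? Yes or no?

Yes

The adjunct island is irrelevant here — *each sketch* and *at least one candidate* are both in the matrix clause.
Ordinary QR to a clause-peripheral position gives the wide-scope LF for the lower DP.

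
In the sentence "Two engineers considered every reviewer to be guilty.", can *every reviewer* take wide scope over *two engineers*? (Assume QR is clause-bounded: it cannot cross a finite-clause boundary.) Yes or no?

Yes

*every reviewer* is the subject of an ECM infinitive — the infinitival complement of an ECM verb is not a scope island, so *every reviewer* can raise into the matrix clause.
With no island boundary between them, the object can take inverse scope over the subject via ordinary QR within the clause.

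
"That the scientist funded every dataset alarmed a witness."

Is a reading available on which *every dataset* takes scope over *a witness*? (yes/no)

*every dataset* is embedded in the sentential subject *that the scientist funded every dataset*.
The Sentential Subject Constraint rules out raising the quantifier out of the that-clause subject.
*every dataset* is confined to the island and cannot take scope over *a witness*.

No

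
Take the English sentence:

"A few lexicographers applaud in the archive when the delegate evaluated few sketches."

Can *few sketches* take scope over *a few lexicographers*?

No

*few sketches* occurs within the adjunct clause *when the delegate evaluated few sketches*.
Adjuncts are opaque for quantifier raising; a quantifier in an adjunct stays inside it.
So the wide-scope reading for *few sketches* is blocked.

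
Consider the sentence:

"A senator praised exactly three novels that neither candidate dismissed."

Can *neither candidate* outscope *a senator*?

Structurally, *neither candidate* is inside the relative clause *that neither candidate dismissed* modifying *exactly three novels*.
A relative clause is a scope island — quantifier raising cannot cross its boundary.
The inverse ordering *neither candidate* > *a senator* is therefore underivable.

No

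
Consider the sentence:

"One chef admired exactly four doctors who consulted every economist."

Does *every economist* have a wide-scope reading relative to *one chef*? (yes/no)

No

*every economist* occurs within the relative clause *who consulted every economist* modifying *exactly four doctors*.
Quantifiers inside a relative clause are trapped there; the RC boundary blocks QR.
*every economist* > *one chef* would require crossing that boundary, which is illicit.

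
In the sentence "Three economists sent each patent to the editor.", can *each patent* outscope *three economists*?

Yes

*each patent* is the matrix object and *three economists* the matrix subject; the two are clausemates.
Nothing blocks QR of the lower DP to a position above the higher one, so inverse scope is available.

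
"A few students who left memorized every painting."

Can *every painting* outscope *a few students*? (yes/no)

Yes

*every painting* sits in the matrix clause, not in the relative clause on *a few students*.
With no island boundary between them, the object can take inverse scope over the subject via ordinary QR within the clause.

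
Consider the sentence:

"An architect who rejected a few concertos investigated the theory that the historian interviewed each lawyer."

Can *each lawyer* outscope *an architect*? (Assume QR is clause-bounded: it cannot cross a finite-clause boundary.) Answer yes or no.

No

Structurally, *each lawyer* is inside the complex NP *the theory that the historian interviewed each lawyer*.
Since the clause is the complement of a nominal head, the CNPC blocks scope extraction.
So *each lawyer* cannot raise to a position above *an architect*.
(Only the surface reading survives: one fixed architect with respect to all the relevant lawyers.)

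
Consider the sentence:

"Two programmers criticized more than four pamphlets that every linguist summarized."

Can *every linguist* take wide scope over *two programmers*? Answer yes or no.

Structurally, *every linguist* is inside the relative clause *that every linguist summarized* modifying *more than four pamphlets*.
Quantifiers inside a relative clause are trapped there; the RC boundary blocks QR.
*every linguist* > *two programmers* would require crossing that boundary, which is illicit.

No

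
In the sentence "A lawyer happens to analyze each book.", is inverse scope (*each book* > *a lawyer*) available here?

Yes

Raising constructions are monoclausal for scope purposes; *each book* is not separated from *a lawyer* by any island.
Since no island is crossed, the inverse ordering is licensed alongside surface scope.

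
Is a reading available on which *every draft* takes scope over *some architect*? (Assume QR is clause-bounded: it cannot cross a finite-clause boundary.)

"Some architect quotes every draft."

Yes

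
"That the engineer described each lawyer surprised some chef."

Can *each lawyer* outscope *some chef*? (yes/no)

No

*each lawyer* occurs within the sentential subject *that the engineer described each lawyer*.
Subjects — clausal subjects included — are islands for extraction, and QR is no exception.
The ordering *each lawyer* > *some chef* is therefore underivable.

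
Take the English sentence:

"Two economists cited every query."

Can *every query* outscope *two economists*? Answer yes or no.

Yes

Both DPs are arguments of the same predicate; there is no clause or island boundary between them.
Ordinary QR to a clause-peripheral position gives the wide-scope LF for the lower DP.
Both orderings are possible: *two economists* > *every query* and *every query* > *two economists*.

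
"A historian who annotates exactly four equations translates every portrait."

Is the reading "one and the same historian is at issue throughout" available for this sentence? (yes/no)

Yes

That reading corresponds to *a historian* > *every portrait*.
Surface scope (*a historian* > *every portrait*) is always derivable; islands only block QR, not in-situ interpretation.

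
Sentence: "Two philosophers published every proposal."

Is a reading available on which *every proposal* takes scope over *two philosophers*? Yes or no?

*every proposal* and *two philosophers* are in the same minimal clause.
No island intervenes, so both surface and inverse scope are derivable.
So *every proposal* > *two philosophers* is among the available readings.

Yes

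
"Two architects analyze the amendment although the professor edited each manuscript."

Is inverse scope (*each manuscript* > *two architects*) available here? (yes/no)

No

The target quantifier *each manuscript* is part of the adjunct clause *although the professor edited each manuscript*.
Adverbial clauses are not L-marked, so they are barriers for QR — the quantifier cannot escape the adjunct.
There is no licit LF on which *each manuscript* c-commands *two architects*.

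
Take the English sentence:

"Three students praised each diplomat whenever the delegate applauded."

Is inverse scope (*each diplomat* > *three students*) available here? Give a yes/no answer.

The adjunct island is irrelevant here — *each diplomat* and *three students* are both in the matrix clause.
QR within a single clause is free, so the lower quantifier may take scope over the higher one.

Yes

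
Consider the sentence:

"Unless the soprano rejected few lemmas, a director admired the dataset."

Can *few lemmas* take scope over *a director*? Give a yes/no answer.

No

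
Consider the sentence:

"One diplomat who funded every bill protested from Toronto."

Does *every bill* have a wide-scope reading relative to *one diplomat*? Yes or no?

No

*every bill* sits inside the relative clause *who funded every bill*.
A relative clause is a scope island — quantifier raising cannot cross its boundary.
The inverse ordering *every bill* > *one diplomat* is therefore underivable.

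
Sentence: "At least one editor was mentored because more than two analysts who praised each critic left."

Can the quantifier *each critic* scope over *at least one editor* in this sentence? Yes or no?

Structurally, *each critic* is inside the relative clause *who praised each critic*, which is itself inside the adjunct *because more than two analysts who praised each critic left*.
Even if one barrier were somehow void, the other would still block QR.
So the wide-scope reading for *each critic* is blocked.
(Only the surface reading survives: one fixed editor with respect to all the relevant critics.)

No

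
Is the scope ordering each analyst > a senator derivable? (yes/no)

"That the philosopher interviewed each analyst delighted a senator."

No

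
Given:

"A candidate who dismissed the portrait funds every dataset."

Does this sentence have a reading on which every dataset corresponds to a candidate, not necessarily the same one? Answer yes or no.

The described interpretation is the *every dataset* > *a candidate* scoping.
The relative clause *who dismissed the portrait* modifies *a candidate*, but *every dataset* is not inside that relative clause — it is an argument of the matrix verb.
QR within a single clause is free, so the lower quantifier may take scope over the higher one.
The sentence is scopally ambiguous between *a candidate* > *every dataset* and *every dataset* > *a candidate*.

Yes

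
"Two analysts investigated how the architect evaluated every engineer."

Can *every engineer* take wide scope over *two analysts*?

No

Structurally, *every engineer* is inside the embedded question *how the architect evaluated every engineer*.
An indirect question is a wh-island; the filled [Spec,CP] blocks QR across the CP edge.
There is no licit LF on which *every engineer* c-commands *two analysts*.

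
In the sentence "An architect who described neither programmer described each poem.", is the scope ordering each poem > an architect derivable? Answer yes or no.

Yes

*each poem* sits in the matrix clause, not in the relative clause on *an architect*.
QR within a single clause is free, so the lower quantifier may take scope over the higher one.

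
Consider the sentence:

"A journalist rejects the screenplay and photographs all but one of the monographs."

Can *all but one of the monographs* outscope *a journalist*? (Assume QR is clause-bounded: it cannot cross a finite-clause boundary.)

No

*all but one of the monographs* occurs within one conjunct of the coordinate structure (*photographs all but one of the monographs*).
The Coordinate Structure Constraint blocks movement (including QR) out of a single conjunct.
So *all but one of the monographs* cannot raise to a position above *a journalist*.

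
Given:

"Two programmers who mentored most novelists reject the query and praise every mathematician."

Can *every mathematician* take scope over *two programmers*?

No

Structurally, *every mathematician* is inside one conjunct of the coordinate structure (*praise every mathematician*).
The Coordinate Structure Constraint blocks movement (including QR) out of a single conjunct.
There is no licit LF on which *every mathematician* c-commands *two programmers*.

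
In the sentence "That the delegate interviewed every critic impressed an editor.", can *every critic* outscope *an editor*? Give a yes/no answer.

No

*every critic* occurs within the sentential subject *that the delegate interviewed every critic*.
Sentential subjects are islands: a quantifier inside the subject clause cannot raise over the matrix predicate.
There is no licit LF on which *every critic* c-commands *an editor*.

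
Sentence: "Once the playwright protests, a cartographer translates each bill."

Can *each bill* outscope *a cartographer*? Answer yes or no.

The adjunct clause does not contain *each bill*, which is the matrix object.
Since no island is crossed, the inverse ordering is licensed alongside surface scope.

Yes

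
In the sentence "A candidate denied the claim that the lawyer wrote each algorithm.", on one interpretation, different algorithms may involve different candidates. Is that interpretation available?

This is the *each algorithm* > *a candidate* reading.
Structurally, *each algorithm* is inside the complex NP *the claim that the lawyer wrote each algorithm*.
A that-clause complement to a noun is an island; QR cannot cross the NP boundary.
*each algorithm* > *a candidate* would require crossing that boundary, which is illicit.
(Only the surface reading survives: one fixed candidate with respect to all the relevant algorithms.)

No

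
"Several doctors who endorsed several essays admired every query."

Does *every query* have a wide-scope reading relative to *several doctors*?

Yes

*every query* is a matrix argument; only *several doctors* is modified by the relative clause *who endorsed several essays*, so the RC island is irrelevant to the target quantifier.
No island intervenes, so both surface and inverse scope are derivable.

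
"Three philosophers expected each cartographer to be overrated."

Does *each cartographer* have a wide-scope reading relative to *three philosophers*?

ECM infinitives lack a CP barrier, so *each cartographer* can QR over the matrix subject *three philosophers*.
Ordinary QR to a clause-peripheral position gives the wide-scope LF for the lower DP.

Yes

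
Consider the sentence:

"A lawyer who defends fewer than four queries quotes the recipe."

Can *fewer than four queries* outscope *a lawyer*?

No

*fewer than four queries* is embedded in the relative clause *who defends fewer than four queries*.
The relative clause forms an island for QR, so the quantifier is confined to the head noun's restrictor.
The inverse ordering *fewer than four queries* > *a lawyer* is therefore underivable.
(Only the surface reading survives: one fixed lawyer with respect to all the relevant queries.)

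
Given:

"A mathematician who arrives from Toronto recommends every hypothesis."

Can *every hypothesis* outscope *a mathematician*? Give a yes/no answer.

Yes

The RC *who arrives from Toronto* is an island, but *every hypothesis* is not inside it — it is the matrix object, a clausemate of *a mathematician*.
Nothing blocks QR of the lower DP to a position above the higher one, so inverse scope is available.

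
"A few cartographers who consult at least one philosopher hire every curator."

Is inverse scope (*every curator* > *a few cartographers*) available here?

Yes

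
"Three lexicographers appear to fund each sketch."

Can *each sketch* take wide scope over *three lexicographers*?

*each sketch* is inside a raising infinitive, which is transparent to QR (no CP barrier), so it behaves as a matrix argument.
QR within a single clause is free, so the lower quantifier may take scope over the higher one.

Yes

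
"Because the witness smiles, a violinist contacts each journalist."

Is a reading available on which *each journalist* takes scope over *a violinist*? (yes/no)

Although there is an adjunct clause, *each journalist* is in the main clause, not inside the adjunct.
With no island boundary between them, the object can take inverse scope over the subject via ordinary QR within the clause.
So *each journalist* > *a violinist* is among the available readings.

Yes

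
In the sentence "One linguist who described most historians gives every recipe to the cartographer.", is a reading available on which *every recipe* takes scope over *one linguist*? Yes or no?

Yes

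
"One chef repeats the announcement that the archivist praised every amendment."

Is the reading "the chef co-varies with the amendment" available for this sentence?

That reading corresponds to *every amendment* > *one chef*.
*every amendment* is embedded in the complex NP *the announcement that the archivist praised every amendment*.
A that-clause complement to a noun is an island; QR cannot cross the NP boundary.
*every amendment* > *one chef* would require crossing that boundary, which is illicit.

No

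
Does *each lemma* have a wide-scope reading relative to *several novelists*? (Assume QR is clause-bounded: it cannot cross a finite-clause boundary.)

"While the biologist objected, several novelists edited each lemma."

Yes

Neither queried DP is inside the adjunct, so the adjunct-island constraint does not apply.
Clause-internal QR can adjoin the lower DP above the subject, yielding the inverse reading.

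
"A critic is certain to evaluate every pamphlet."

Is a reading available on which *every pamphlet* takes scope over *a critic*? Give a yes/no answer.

The matrix predicate is a raising verb, whose infinitival complement is not a scope island — *every pamphlet* can QR into the matrix clause.
No island intervenes, so both surface and inverse scope are derivable.
So *every pamphlet* > *a critic* is among the available readings.

Yes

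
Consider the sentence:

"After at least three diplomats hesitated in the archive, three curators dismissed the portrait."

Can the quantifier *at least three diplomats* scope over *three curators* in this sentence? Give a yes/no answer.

*at least three diplomats* occurs within the adjunct clause *after at least three diplomats hesitated in the archive*.
The adjunct-island constraint bars QR out of an adverbial clause.
The ordering *at least three diplomats* > *three curators* is therefore underivable.

No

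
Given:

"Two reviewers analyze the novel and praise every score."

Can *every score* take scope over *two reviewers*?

No

*every score* occurs within one conjunct of the coordinate structure (*praise every score*).
A quantifier cannot raise out of one conjunct of a coordination across the whole coordinate structure — the CSC applies to QR.
So *every score* cannot raise high enough to outscope *two reviewers*; only the surface ordering *two reviewers* > *every score* is available.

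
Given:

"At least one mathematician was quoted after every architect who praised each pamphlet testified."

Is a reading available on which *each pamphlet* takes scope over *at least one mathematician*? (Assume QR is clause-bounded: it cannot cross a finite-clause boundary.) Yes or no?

Structurally, *each pamphlet* is inside the relative clause *who praised each pamphlet*, which is itself inside the adjunct *after every architect who praised each pamphlet testified*.
The quantifier would have to escape first the RC and then the adjunct — two independent island violations.
Hence only narrow scope for *each pamphlet* (under *at least one mathematician*) survives.

No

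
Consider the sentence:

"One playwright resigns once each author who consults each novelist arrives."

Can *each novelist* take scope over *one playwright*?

*each novelist* occurs within the relative clause *who consults each novelist*, which is itself inside the adjunct *once each author who consults each novelist arrives*.
Nested islands: the RC island is itself inside an adjunct island, so wide scope is doubly excluded.
There is no licit LF on which *each novelist* c-commands *one playwright*.

No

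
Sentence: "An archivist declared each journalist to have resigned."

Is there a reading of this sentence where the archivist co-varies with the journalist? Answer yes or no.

Yes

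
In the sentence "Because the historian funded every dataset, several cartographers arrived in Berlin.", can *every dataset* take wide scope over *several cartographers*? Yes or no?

*every dataset* is embedded in the adjunct clause *because the historian funded every dataset*.
Adjuncts are opaque for quantifier raising; a quantifier in an adjunct stays inside it.
*every dataset* > *several cartographers* would require crossing that boundary, which is illicit.

No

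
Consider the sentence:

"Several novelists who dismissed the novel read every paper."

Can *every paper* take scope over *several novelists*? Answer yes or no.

*every paper* sits in the matrix clause, not in the relative clause on *several novelists*.
Ordinary QR to a clause-peripheral position gives the wide-scope LF for the lower DP.
The sentence is scopally ambiguous between *several novelists* > *every paper* and *every paper* > *several novelists*.

Yes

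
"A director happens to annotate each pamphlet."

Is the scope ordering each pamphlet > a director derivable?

Yes

The matrix predicate is a raising verb, whose infinitival complement is not a scope island — *each pamphlet* can QR into the matrix clause.
Ordinary QR to a clause-peripheral position gives the wide-scope LF for the lower DP.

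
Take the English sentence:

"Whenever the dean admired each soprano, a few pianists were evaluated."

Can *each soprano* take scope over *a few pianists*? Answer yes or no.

The DP *each soprano* is contained in the adjunct clause *whenever the dean admired each soprano*.
Since the clause is an adjunct (not a complement), the Adjunct Condition blocks QR across its edge.
*each soprano* > *a few pianists* would require crossing that boundary, which is illicit.

No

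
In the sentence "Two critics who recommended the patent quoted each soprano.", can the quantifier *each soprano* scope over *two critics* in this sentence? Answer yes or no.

Although the sentence contains a relative clause (*who recommended the patent*), *each soprano* is outside it, in the matrix VP.
Since no island is crossed, the inverse ordering is licensed alongside surface scope.

Yes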